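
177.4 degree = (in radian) 3.096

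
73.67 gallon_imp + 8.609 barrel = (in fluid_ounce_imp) 5.996e+04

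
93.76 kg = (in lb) 206.7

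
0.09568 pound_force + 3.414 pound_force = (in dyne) 1.561e+06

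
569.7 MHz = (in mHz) 5.697e+11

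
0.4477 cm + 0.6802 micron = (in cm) 0.4478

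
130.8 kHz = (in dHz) 1.308e+06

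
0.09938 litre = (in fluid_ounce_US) 3.36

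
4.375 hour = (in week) 0.02604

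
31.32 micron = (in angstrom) 3.132e+05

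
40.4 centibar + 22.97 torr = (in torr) 326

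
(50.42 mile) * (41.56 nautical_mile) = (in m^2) 6.246e+09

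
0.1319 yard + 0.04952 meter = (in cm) 17.01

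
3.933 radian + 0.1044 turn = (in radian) 4.589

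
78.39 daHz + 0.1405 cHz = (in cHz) 7.839e+04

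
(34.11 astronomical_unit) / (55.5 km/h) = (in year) 1.05e+04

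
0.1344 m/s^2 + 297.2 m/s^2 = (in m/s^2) 297.3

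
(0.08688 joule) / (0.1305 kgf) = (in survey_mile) 4.218e-05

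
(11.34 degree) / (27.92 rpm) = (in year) 2.147e-09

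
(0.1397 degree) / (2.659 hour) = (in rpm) 2.432e-06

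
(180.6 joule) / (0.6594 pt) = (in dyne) 7.764e+10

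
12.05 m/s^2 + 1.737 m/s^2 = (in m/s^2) 13.79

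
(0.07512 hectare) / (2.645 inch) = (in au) 7.474e-08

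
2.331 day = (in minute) 3357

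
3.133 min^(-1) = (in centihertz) 5.222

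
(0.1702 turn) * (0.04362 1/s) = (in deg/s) 2.673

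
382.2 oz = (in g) 1.084e+04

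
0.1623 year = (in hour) 1422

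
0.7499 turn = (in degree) 270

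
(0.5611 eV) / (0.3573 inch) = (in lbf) 2.227e-18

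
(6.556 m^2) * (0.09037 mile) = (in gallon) 2.519e+05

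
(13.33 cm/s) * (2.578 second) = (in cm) 34.36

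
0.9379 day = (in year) 0.00257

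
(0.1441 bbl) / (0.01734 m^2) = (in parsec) 4.282e-17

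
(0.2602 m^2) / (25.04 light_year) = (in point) 3.113e-15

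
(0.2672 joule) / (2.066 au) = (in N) 8.645e-13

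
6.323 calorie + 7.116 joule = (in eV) 2.095e+20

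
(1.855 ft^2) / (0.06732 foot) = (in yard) 9.185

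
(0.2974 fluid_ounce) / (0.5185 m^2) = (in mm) 0.01696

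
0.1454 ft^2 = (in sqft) 0.1454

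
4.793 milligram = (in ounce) 0.0001691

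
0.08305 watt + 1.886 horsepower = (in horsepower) 1.886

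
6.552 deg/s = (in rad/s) 0.1144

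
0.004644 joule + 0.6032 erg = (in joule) 0.004644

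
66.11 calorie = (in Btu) 0.2622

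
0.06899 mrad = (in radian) 6.899e-05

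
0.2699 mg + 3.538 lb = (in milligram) 1.605e+06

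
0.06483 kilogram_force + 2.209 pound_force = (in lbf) 2.352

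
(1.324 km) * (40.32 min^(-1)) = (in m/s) 889.7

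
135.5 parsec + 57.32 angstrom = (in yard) 4.572e+18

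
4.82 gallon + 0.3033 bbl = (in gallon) 17.56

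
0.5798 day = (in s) 5.009e+04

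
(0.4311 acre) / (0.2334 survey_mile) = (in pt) 1.317e+04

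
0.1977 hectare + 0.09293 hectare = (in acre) 0.7182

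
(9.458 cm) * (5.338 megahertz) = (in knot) 9.814e+05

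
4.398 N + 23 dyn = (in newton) 4.398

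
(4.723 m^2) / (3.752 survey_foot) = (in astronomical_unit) 2.761e-11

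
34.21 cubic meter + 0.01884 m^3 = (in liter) 3.423e+04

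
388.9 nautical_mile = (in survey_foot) 2.363e+06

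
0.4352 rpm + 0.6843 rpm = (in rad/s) 0.1172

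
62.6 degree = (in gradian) 69.56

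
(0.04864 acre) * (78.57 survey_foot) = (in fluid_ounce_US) 1.594e+08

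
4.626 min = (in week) 0.0004589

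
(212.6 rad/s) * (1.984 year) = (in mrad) 1.33e+13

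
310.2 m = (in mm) 3.102e+05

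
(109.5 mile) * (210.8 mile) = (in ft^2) 6.435e+11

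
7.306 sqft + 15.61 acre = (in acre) 15.61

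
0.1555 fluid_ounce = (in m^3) 4.599e-06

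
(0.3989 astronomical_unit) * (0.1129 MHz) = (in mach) 1.979e+13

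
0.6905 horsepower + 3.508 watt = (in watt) 518.4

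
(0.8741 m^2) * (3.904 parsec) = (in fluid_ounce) 3.561e+21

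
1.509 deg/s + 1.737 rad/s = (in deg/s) 101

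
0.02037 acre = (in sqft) 887.3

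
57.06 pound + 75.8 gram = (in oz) 915.6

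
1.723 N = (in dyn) 1.723e+05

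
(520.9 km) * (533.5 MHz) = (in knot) 5.402e+14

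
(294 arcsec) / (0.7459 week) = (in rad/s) 3.16e-09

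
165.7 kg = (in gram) 1.657e+05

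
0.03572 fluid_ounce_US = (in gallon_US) 0.0002791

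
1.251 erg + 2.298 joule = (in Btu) 0.002178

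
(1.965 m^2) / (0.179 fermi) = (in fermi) 1.098e+31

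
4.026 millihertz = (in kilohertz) 4.026e-06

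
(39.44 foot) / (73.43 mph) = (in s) 0.3662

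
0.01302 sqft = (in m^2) 0.00121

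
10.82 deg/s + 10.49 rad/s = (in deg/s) 611.9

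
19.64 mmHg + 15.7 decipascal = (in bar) 0.0262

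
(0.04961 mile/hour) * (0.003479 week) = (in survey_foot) 153.1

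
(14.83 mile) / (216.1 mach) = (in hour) 9.01e-05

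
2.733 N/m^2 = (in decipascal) 27.33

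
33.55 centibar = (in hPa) 335.5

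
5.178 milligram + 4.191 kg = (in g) 4191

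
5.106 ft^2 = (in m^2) 0.4744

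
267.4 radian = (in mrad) 2.674e+05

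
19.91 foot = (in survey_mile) 0.003771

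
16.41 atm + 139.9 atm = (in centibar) 1.584e+04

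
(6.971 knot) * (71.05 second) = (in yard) 278.7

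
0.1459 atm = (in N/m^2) 1.478e+04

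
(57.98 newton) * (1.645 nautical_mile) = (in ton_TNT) 4.222e-05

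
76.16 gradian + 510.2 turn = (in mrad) 3.207e+06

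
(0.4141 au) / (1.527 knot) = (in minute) 1.314e+09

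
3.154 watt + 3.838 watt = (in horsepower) 0.009376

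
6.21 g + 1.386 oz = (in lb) 0.1003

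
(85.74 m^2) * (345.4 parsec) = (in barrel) 5.748e+21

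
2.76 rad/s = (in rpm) 26.36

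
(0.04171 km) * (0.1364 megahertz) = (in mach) 1.671e+04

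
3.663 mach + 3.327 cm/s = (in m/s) 1247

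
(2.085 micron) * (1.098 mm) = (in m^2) 2.289e-09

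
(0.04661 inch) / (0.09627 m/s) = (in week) 2.033e-08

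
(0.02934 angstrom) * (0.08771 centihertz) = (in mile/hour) 5.757e-15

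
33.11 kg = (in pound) 73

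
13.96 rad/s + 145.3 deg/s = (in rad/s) 16.5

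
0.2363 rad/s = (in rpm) 2.256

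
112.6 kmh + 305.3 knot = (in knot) 366.1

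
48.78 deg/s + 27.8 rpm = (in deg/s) 215.6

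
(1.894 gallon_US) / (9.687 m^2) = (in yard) 0.0008094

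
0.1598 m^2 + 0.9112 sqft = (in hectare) 2.445e-05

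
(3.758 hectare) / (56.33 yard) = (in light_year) 7.712e-14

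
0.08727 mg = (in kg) 8.727e-08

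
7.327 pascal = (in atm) 7.231e-05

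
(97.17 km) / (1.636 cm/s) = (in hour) 1650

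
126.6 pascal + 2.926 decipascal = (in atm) 0.001252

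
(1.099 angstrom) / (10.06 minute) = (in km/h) 6.555e-13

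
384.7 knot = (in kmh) 712.5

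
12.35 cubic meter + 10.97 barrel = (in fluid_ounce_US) 4.766e+05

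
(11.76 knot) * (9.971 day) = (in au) 3.484e-05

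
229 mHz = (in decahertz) 0.0229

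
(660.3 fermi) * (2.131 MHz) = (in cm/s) 0.0001407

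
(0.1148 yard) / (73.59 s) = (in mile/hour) 0.003191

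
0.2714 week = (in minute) 2736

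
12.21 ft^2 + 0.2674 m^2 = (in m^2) 1.402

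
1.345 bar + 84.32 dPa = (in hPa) 1345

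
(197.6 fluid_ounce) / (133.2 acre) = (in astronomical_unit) 7.247e-20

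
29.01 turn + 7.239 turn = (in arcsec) 4.698e+07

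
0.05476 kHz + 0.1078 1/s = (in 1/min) 3292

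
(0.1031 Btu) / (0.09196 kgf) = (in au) 8.063e-10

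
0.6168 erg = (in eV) 3.85e+11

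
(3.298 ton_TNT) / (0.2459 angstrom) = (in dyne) 5.612e+25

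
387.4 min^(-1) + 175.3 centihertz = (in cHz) 821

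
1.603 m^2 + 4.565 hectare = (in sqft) 4.914e+05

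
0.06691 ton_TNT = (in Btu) 2.653e+05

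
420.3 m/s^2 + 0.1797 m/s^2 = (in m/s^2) 420.5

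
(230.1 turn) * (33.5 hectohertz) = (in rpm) 4.625e+07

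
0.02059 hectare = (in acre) 0.05088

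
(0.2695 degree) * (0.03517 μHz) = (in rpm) 1.58e-09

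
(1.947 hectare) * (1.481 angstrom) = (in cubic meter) 2.884e-06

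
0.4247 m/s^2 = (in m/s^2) 0.4247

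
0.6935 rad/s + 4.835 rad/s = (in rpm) 52.79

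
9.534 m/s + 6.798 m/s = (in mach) 0.04796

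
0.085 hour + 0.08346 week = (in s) 5.078e+04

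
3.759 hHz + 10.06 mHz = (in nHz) 3.759e+11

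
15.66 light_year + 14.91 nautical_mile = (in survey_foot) 4.861e+17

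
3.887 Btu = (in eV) 2.56e+22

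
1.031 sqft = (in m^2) 0.09578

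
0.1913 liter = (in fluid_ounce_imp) 6.733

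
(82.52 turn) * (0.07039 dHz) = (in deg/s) 209.1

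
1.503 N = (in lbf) 0.3379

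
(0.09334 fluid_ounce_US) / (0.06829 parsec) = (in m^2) 1.31e-21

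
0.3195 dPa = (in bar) 3.195e-07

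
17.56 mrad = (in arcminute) 60.37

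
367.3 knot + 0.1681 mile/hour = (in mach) 0.5552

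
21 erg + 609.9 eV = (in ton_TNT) 5.019e-16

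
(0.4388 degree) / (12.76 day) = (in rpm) 6.634e-08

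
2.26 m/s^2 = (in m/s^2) 2.26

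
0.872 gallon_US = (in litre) 3.301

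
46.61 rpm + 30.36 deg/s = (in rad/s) 5.411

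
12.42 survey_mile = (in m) 1.999e+04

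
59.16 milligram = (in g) 0.05916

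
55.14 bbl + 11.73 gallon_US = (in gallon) 2328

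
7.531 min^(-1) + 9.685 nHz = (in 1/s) 0.1255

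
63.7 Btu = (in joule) 6.721e+04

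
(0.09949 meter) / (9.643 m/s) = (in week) 1.706e-08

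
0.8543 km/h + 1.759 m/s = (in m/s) 1.996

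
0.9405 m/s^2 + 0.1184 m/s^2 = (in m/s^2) 1.059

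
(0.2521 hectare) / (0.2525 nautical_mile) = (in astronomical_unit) 3.604e-11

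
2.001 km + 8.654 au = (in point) 3.67e+15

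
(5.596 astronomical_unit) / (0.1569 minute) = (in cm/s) 8.893e+12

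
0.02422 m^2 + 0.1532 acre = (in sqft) 6674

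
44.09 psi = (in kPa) 304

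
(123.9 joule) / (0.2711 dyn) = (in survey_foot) 1.499e+08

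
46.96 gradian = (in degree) 42.26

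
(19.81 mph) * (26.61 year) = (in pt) 2.107e+13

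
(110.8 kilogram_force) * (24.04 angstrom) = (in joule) 2.612e-06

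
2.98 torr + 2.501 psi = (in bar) 0.1764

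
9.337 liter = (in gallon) 2.467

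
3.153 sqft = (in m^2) 0.2929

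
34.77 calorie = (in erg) 1.455e+09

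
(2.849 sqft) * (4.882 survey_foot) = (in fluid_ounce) 1.332e+04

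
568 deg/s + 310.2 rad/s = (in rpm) 3057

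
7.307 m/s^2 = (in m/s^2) 7.307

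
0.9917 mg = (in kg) 9.917e-07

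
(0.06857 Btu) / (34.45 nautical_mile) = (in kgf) 0.0001156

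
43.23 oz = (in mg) 1.226e+06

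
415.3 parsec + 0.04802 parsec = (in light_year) 1355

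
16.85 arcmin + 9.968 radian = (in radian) 9.973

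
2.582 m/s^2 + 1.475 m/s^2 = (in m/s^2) 4.057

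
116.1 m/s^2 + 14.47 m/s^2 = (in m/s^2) 130.6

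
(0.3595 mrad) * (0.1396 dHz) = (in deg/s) 0.0002875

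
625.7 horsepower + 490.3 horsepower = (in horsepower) 1116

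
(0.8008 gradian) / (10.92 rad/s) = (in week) 1.905e-09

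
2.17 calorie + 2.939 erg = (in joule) 9.079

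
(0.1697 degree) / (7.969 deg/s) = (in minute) 0.0003549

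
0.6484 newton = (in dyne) 6.484e+04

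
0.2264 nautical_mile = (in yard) 458.5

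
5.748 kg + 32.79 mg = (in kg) 5.748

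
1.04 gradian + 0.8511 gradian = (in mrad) 29.71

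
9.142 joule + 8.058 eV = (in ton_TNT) 2.185e-09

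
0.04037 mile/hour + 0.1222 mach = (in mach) 0.1223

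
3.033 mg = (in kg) 3.033e-06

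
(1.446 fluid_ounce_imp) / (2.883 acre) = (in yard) 3.851e-09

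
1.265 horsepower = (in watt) 943.3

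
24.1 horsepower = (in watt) 1.797e+04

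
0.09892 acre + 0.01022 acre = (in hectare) 0.04417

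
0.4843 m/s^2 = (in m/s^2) 0.4843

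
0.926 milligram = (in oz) 3.266e-05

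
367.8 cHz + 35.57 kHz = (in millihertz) 3.557e+07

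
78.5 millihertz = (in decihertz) 0.785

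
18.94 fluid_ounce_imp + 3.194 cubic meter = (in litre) 3195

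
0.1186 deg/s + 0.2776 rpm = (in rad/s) 0.03114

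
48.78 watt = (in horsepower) 0.06542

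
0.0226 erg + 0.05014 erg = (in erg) 0.07274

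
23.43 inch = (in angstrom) 5.951e+09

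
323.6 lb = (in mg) 1.468e+08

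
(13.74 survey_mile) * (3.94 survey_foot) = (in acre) 6.562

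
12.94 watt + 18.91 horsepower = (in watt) 1.411e+04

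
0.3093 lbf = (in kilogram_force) 0.1403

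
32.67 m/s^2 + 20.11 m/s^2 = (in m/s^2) 52.78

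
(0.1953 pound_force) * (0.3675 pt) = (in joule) 0.0001126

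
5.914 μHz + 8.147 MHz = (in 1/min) 4.888e+08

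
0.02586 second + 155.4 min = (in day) 0.1079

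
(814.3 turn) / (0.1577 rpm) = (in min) 5164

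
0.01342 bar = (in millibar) 13.42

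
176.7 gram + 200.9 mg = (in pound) 0.39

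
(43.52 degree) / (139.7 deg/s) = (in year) 9.878e-09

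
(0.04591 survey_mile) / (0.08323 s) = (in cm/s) 8.877e+04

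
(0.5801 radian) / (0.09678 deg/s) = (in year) 1.089e-05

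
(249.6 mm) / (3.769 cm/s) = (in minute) 0.1104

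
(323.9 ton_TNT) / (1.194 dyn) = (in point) 3.217e+20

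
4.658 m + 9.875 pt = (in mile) 0.002897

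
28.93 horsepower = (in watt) 2.157e+04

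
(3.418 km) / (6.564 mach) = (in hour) 0.0004248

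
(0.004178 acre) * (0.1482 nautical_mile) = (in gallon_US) 1.226e+06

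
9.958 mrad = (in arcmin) 34.23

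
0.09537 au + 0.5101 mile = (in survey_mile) 8.865e+06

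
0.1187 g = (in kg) 0.0001187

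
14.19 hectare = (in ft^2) 1.527e+06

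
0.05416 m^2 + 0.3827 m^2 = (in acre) 0.000108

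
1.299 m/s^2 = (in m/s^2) 1.299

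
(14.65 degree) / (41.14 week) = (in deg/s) 5.888e-07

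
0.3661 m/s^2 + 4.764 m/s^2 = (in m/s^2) 5.13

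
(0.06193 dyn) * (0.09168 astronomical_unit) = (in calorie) 2030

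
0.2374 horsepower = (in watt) 177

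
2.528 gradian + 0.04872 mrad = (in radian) 0.03976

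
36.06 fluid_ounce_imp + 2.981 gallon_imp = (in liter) 14.58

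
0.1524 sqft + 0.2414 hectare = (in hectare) 0.2414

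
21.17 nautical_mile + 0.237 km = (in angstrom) 3.944e+14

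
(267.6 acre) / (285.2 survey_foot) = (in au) 8.327e-08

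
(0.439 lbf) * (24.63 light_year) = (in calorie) 1.088e+17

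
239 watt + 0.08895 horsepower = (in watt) 305.3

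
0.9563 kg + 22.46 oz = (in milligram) 1.593e+06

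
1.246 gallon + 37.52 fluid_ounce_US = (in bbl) 0.03665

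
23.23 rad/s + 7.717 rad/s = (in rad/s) 30.95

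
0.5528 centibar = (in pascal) 552.8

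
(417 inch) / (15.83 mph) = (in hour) 0.0004158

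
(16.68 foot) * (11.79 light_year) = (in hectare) 5.671e+13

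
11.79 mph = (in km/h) 18.97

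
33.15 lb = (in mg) 1.504e+07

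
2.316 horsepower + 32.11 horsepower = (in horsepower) 34.43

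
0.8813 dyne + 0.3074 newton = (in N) 0.3074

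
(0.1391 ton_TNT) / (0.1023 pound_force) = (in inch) 5.035e+10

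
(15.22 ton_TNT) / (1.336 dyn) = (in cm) 4.767e+17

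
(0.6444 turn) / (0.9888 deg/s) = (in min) 3.91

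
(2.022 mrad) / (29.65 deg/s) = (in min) 6.512e-05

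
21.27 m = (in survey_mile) 0.01322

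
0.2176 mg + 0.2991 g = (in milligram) 299.3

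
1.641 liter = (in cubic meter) 0.001641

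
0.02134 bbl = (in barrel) 0.02134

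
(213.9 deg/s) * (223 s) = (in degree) 4.77e+04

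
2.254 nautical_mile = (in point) 1.183e+07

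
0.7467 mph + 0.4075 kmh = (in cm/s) 44.7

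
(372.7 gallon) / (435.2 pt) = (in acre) 0.002271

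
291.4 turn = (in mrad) 1.831e+06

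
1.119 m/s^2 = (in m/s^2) 1.119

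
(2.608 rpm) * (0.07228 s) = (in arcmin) 67.86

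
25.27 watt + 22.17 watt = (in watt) 47.44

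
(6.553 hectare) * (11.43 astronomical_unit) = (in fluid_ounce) 3.789e+21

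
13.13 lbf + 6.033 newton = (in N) 64.44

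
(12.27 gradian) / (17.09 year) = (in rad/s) 3.576e-10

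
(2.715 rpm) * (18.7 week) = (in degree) 1.842e+08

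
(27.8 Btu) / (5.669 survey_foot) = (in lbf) 3816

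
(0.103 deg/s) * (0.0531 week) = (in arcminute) 1.985e+05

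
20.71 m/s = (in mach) 0.06082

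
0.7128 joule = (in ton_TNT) 1.704e-10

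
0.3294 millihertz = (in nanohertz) 3.294e+05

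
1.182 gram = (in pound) 0.002606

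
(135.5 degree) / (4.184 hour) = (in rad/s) 0.000157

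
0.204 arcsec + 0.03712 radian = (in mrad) 37.12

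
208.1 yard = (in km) 0.1903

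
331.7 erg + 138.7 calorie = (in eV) 3.622e+21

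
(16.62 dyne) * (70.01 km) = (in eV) 7.262e+19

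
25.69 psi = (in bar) 1.771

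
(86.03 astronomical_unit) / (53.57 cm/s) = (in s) 2.402e+13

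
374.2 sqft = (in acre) 0.00859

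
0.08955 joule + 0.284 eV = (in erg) 8.955e+05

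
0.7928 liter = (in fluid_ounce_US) 26.81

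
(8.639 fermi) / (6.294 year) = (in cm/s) 4.352e-21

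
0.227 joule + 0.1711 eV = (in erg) 2.27e+06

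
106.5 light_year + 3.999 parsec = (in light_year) 119.5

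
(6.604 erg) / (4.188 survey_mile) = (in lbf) 2.203e-11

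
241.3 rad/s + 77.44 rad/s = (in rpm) 3044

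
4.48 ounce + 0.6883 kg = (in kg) 0.8153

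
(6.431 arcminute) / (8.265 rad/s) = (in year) 7.177e-12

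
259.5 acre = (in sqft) 1.13e+07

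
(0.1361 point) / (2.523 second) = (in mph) 4.257e-05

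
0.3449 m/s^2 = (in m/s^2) 0.3449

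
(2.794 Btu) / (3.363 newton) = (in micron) 8.765e+08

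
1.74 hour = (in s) 6264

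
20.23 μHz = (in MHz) 2.023e-11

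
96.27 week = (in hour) 1.617e+04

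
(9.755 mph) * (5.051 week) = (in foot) 4.371e+07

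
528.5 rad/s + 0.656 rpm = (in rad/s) 528.6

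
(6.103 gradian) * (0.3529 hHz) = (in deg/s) 193.8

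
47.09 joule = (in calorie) 11.25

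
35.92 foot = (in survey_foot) 35.92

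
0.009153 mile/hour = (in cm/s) 0.4092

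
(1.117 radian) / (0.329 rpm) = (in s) 32.42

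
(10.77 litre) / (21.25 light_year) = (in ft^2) 5.766e-19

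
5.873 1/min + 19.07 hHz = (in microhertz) 1.907e+09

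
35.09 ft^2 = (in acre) 0.0008056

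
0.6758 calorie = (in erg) 2.828e+07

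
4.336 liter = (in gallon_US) 1.145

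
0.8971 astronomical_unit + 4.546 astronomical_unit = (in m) 8.143e+11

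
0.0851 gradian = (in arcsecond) 275.7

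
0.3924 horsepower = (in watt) 292.6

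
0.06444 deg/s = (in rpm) 0.01074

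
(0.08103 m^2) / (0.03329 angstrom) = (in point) 6.9e+13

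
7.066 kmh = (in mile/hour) 4.391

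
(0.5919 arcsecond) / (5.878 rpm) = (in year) 1.478e-13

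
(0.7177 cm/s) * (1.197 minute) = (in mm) 515.5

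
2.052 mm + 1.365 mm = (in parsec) 1.107e-19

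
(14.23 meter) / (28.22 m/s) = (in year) 1.599e-08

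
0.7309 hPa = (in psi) 0.0106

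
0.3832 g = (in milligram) 383.2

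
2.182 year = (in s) 6.881e+07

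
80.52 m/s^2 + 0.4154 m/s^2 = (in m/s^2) 80.94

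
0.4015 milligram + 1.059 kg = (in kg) 1.059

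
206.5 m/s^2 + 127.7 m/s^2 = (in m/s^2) 334.2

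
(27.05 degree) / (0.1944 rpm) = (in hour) 0.006442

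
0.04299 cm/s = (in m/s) 0.0004299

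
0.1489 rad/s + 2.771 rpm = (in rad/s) 0.4391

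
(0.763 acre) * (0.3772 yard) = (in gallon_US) 2.813e+05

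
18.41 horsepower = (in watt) 1.373e+04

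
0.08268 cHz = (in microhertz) 826.8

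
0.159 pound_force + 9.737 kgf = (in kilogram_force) 9.809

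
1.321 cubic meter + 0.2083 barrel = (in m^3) 1.354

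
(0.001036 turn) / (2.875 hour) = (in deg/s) 3.603e-05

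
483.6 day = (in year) 1.325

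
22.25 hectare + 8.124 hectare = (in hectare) 30.37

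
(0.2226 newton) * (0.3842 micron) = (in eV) 5.338e+11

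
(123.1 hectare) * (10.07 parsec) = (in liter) 3.825e+26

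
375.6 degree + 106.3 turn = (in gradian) 4.294e+04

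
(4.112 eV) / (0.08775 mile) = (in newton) 4.665e-21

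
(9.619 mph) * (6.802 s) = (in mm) 2.925e+04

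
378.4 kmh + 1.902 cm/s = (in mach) 0.3088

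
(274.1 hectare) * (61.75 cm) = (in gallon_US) 4.471e+08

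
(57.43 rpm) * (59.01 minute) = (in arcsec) 4.392e+09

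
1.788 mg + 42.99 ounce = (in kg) 1.219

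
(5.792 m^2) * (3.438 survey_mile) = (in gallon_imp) 7.049e+06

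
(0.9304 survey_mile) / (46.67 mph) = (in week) 0.0001187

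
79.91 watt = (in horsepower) 0.1072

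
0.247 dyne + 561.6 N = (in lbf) 126.3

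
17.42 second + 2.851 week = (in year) 0.05468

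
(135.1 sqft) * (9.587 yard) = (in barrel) 692.1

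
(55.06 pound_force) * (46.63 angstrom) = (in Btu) 1.082e-09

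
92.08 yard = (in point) 2.387e+05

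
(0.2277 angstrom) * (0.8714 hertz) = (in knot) 3.857e-11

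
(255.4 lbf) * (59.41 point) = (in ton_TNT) 5.691e-09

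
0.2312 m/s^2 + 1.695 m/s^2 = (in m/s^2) 1.926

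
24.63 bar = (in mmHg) 1.847e+04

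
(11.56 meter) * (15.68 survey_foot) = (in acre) 0.01365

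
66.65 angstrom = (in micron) 0.006665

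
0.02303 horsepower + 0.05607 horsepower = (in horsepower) 0.0791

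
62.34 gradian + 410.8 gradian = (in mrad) 7432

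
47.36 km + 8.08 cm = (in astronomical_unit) 3.166e-07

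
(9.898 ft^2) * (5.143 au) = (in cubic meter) 7.075e+11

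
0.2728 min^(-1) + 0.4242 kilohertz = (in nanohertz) 4.242e+11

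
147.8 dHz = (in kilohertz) 0.01478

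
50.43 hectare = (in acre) 124.6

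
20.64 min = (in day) 0.01433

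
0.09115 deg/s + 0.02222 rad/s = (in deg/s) 1.364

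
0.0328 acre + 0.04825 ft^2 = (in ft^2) 1429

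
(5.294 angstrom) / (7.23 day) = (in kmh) 3.051e-15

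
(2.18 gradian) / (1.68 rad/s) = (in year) 6.463e-10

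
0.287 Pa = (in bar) 2.87e-06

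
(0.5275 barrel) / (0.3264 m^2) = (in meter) 0.2569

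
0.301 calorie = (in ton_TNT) 3.01e-10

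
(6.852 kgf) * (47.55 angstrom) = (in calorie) 7.637e-08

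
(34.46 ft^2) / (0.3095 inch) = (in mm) 4.072e+05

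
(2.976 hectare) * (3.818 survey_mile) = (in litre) 1.829e+11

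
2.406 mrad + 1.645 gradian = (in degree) 1.618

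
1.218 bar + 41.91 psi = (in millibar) 4108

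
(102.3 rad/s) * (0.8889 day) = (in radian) 7.857e+06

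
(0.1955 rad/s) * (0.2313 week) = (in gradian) 1.741e+06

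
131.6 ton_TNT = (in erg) 5.506e+18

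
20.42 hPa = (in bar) 0.02042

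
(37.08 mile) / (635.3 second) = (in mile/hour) 210.1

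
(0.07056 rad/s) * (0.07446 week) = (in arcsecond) 6.554e+08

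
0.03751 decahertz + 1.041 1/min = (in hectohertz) 0.003925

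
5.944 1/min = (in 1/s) 0.09907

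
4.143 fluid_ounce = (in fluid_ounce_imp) 4.312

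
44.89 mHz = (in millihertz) 44.89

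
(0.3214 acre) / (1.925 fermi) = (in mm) 6.757e+20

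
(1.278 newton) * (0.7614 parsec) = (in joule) 3.003e+16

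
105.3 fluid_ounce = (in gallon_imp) 0.685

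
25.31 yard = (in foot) 75.93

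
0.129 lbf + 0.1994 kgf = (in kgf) 0.2579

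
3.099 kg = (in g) 3099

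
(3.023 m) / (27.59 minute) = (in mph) 0.004085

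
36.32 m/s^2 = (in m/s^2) 36.32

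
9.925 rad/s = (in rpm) 94.78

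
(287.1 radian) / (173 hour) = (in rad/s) 0.000461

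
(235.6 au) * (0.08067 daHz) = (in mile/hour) 6.36e+13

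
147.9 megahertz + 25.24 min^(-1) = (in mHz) 1.479e+11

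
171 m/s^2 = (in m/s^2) 171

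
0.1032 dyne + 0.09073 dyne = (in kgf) 1.978e-07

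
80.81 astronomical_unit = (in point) 3.427e+16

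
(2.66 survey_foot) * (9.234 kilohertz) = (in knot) 1.455e+04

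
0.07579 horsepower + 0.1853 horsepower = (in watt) 194.7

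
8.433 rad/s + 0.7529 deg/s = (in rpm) 80.65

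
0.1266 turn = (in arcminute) 2735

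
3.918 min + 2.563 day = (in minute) 3695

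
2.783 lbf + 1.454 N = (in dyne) 1.383e+06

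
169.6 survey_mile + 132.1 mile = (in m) 4.855e+05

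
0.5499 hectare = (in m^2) 5499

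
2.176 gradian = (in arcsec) 7050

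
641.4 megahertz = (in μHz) 6.414e+14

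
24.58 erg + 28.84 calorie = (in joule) 120.7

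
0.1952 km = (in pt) 5.533e+05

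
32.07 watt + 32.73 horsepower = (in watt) 2.444e+04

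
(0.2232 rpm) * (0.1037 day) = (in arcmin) 7.199e+05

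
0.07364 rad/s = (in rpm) 0.7032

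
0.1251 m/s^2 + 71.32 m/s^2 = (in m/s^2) 71.45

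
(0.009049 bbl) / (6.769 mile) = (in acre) 3.263e-11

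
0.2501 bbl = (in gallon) 10.5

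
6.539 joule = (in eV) 4.081e+19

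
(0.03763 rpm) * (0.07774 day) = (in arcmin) 9.099e+04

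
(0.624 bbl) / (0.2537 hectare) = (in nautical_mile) 2.111e-08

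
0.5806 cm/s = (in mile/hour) 0.01299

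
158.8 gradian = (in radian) 2.494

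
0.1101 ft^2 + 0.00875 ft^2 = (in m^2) 0.01104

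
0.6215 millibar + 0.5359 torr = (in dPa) 1336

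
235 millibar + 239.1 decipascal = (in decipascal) 2.352e+05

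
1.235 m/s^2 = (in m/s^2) 1.235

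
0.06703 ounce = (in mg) 1900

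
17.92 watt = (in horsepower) 0.02403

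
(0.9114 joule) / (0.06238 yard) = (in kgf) 1.629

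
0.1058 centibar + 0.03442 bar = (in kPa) 3.548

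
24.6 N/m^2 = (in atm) 0.0002428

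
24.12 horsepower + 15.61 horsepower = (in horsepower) 39.73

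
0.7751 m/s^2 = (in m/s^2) 0.7751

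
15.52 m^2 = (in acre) 0.003835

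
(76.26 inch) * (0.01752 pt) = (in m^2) 1.197e-05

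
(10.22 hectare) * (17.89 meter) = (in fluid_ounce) 6.182e+10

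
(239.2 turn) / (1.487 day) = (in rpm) 0.1117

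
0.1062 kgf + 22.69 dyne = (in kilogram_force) 0.1062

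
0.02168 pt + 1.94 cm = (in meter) 0.01941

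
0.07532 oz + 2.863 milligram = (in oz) 0.07542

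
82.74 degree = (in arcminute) 4964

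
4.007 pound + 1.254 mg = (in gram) 1818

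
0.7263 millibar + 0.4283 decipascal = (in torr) 0.5451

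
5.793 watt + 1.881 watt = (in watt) 7.674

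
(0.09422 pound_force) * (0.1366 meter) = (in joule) 0.05725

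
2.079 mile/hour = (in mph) 2.079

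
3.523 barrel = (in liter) 560.1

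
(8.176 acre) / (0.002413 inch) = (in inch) 2.125e+10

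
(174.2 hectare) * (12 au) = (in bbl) 1.967e+19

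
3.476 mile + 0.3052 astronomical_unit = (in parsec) 1.48e-06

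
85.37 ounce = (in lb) 5.336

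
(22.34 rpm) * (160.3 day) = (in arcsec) 6.683e+12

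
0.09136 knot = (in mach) 0.000138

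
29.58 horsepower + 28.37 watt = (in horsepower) 29.62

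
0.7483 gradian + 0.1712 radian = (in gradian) 11.65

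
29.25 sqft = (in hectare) 0.0002717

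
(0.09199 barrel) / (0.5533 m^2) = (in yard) 0.02891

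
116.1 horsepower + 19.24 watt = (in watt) 8.659e+04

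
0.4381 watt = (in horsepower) 0.0005875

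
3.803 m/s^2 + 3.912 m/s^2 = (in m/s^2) 7.715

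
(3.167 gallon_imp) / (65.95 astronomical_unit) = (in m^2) 1.459e-15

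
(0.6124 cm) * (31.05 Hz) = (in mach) 0.0005584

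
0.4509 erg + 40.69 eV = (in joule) 4.509e-08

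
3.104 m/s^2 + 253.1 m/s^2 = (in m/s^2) 256.2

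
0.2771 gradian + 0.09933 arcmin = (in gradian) 0.2789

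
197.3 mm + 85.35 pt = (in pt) 644.6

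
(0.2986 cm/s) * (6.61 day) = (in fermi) 1.705e+18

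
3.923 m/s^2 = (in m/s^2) 3.923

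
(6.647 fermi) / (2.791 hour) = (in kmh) 2.382e-18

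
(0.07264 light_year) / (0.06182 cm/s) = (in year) 3.525e+10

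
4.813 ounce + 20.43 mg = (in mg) 1.365e+05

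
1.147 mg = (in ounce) 4.046e-05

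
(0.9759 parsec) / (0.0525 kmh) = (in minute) 3.442e+16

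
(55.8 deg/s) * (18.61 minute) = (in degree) 6.231e+04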